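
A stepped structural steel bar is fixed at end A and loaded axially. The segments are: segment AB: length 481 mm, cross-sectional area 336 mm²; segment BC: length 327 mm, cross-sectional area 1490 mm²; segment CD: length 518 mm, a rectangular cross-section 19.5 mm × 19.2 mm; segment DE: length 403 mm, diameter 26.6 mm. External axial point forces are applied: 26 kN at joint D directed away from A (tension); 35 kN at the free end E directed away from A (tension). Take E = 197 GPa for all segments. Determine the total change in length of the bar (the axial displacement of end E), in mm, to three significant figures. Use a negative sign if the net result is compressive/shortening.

Internal axial forces (sectioning from the free end, tension +): N_DE = 35 kN, N_CD = 61 kN, N_BC = 61 kN, N_AB = 61 kN.
A_CD = 374.4 mm².
A_DE = 555.7 mm².
δ_AB = 61000·481/(336·197000) = 0.4433 mm
δ_BC = 61000·327/(1490·197000) = 0.06796 mm
δ_CD = 61000·518/(374.4·197000) = 0.4284 mm
δ_DE = 35000·403/(555.7·197000) = 0.1288 mm
δ = Σδ_i = 1.068 mm.

1.07 mm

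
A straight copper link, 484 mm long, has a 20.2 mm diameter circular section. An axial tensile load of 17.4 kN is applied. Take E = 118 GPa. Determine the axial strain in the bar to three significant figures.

4.60e-04

A = 320.5 mm².
σ = N/A = 54.29 MPa; ε = σ/E = 54.29/118000 = 4.601e-04.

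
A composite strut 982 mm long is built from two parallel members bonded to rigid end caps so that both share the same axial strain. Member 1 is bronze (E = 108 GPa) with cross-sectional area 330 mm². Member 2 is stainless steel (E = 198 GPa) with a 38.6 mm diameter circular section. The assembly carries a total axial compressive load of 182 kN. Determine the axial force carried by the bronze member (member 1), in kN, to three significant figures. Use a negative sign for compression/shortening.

-24.3 kN

A_2 = 1170 mm².
Equal strain + equilibrium ⇒ each member carries load in proportion to AE: A₁E₁ = 35640000 N, A₂E₂ = 231700000 N, ΣAE = 267300000 N.
F₁ = P·A₁E₁/ΣAE = -182000·35640000/267300000 = -24260 N.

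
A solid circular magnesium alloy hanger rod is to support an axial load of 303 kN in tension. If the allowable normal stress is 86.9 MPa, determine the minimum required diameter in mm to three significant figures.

66.6 mm

Required area A ≥ P/σ_allow = 303000/86.9 = 3487 mm².
For a solid circular section, d ≥ √(4A/π) = 66.63 mm.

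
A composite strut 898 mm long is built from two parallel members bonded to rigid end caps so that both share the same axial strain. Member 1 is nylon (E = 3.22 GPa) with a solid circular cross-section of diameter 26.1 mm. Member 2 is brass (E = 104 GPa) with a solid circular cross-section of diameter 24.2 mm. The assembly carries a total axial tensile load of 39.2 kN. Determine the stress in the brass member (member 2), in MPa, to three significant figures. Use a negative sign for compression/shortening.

82.3 MPa

A_1 = 535 mm².
A_2 = 460 mm².
Equal strain + equilibrium ⇒ each member carries load in proportion to AE: A₁E₁ = 1723000 N, A₂E₂ = 47840000 N, ΣAE = 49560000 N.
σ₂ = P·E₂/ΣAE = 39200·104000/49560000 = 82.26 MPa.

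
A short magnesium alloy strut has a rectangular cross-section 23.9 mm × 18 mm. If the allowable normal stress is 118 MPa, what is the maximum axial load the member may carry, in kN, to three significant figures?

A = 430.2 mm².
P_max = σ_allow · A = 118 · 430.2 = 50760 N = 50.76 kN.

50.8 kN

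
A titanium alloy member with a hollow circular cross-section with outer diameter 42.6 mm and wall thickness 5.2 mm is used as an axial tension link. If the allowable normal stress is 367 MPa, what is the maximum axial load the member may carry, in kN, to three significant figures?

224 kN

A = 611 mm².
P_max = σ_allow · A = 367 · 611 = 224200 N = 224.2 kN.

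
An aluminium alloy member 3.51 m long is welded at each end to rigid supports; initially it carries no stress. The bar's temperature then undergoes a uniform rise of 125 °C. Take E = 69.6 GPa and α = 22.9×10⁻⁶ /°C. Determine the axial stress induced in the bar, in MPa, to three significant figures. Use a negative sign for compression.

-199 MPa

Free thermal expansion αLΔT = 22.9e-6 · 3510 · 125 = 10.05 mm.
The walls impose strain ε = −(10.05)/3510 = -2.8625e-03; σ = Eε = 69600 · -2.8625e-03 = -199.2 MPa.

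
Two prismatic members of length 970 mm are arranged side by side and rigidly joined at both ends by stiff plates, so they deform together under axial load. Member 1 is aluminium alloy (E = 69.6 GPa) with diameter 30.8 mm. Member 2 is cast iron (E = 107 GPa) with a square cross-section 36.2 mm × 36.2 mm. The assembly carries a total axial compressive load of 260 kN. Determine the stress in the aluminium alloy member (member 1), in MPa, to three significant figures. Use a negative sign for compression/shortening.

A_1 = 745.1 mm².
A_2 = 1310 mm².
Equal strain + equilibrium ⇒ each member carries load in proportion to AE: A₁E₁ = 51860000 N, A₂E₂ = 140200000 N, ΣAE = 192100000 N.
σ₁ = P·E₁/ΣAE = -260000·69600/192100000 = -94.21 MPa.

-94.2 MPa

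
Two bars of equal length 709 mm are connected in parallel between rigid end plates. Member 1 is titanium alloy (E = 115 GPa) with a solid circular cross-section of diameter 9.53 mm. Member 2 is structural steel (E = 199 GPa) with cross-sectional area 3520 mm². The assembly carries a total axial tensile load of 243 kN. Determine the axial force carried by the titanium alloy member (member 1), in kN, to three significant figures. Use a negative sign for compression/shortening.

A_1 = 71.33 mm².
Equal strain + equilibrium ⇒ each member carries load in proportion to AE: A₁E₁ = 8203000 N, A₂E₂ = 700500000 N, ΣAE = 708700000 N.
F₁ = P·A₁E₁/ΣAE = 243000·8203000/708700000 = 2813 N.

2.81 kN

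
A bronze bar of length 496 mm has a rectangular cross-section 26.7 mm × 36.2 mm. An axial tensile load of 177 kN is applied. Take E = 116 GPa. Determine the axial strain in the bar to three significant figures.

0.00158

A = 966.5 mm².
σ = N/A = 183.1 MPa; ε = σ/E = 183.1/116000 = 1.579e-03.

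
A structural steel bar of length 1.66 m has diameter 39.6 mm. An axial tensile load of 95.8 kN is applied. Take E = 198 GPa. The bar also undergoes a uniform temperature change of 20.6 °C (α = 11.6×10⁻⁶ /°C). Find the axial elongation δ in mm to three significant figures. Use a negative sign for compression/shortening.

A = 1232 mm².
δ_mech = NL/(AE) = 95800·1660/(1232·198000) = 0.6521 mm.
δ_thermal = αLΔT = 11.6e-6·1660·20.6 = 0.3967 mm.
δ = δ_mech + δ_thermal = 1.049 mm.

1.05 mm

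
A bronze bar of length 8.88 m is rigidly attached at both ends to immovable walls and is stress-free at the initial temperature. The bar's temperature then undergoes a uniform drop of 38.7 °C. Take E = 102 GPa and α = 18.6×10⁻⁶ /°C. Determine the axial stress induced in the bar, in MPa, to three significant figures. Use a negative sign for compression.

73.4 MPa

Free thermal expansion αLΔT = 18.6e-6 · 8880 · -38.7 = -6.392 mm.
The walls impose strain ε = −(-6.392)/8880 = 7.1982e-04; σ = Eε = 102000 · 7.1982e-04 = 73.42 MPa.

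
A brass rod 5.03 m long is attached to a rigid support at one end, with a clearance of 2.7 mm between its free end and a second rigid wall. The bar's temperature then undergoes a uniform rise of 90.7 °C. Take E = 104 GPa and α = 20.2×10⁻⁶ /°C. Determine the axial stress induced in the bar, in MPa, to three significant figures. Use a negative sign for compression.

-135 MPa

Free thermal expansion αLΔT = 20.2e-6 · 5030 · 90.7 = 9.216 mm.
The walls engage after the gap closes; constrained expansion = 9.216 − 2.7 = 6.516 mm.
The walls impose strain ε = −(6.516)/5030 = -1.2954e-03; σ = Eε = 104000 · -1.2954e-03 = -134.7 MPa.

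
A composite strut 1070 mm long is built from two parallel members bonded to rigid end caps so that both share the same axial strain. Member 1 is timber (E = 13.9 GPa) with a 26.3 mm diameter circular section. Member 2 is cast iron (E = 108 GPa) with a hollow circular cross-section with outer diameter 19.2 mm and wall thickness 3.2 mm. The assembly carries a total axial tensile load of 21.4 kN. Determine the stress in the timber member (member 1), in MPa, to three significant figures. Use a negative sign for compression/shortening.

A_1 = 543.3 mm².
A_2 = 160.8 mm².
Equal strain + equilibrium ⇒ each member carries load in proportion to AE: A₁E₁ = 7551000 N, A₂E₂ = 17370000 N, ΣAE = 24920000 N.
σ₁ = P·E₁/ΣAE = 21400·13900/24920000 = 11.94 MPa.

11.9 MPa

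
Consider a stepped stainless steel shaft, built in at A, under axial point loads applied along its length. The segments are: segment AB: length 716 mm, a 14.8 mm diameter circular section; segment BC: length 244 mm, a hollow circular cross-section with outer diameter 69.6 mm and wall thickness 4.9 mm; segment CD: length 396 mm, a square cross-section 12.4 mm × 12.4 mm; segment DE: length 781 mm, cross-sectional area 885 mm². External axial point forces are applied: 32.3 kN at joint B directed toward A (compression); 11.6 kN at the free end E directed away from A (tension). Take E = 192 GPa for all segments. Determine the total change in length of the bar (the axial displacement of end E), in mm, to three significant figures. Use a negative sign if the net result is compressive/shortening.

-0.225 mm

Internal axial forces (sectioning from the free end, tension +): N_DE = 11.6 kN, N_CD = 11.6 kN, N_BC = 11.6 kN, N_AB = -20.7 kN.
A_AB = 172 mm².
A_BC = 996 mm².
A_CD = 153.8 mm².
δ_AB = -20700·716/(172·192000) = -0.4487 mm
δ_BC = 11600·244/(996·192000) = 0.0148 mm
δ_CD = 11600·396/(153.8·192000) = 0.1556 mm
δ_DE = 11600·781/(885·192000) = 0.05332 mm
δ = Σδ_i = -0.225 mm.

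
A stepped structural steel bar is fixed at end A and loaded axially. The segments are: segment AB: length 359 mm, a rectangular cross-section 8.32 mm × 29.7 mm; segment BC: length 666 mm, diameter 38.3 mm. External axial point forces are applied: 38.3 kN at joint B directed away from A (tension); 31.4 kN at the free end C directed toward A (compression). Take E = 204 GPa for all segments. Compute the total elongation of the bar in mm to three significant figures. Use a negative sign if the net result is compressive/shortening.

-0.0398 mm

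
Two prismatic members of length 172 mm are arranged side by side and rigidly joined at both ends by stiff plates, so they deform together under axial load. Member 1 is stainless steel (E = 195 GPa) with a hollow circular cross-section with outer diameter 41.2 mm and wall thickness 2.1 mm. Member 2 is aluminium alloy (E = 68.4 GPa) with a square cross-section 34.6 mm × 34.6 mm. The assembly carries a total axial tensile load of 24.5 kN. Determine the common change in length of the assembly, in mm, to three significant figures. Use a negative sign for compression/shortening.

A_1 = 258 mm².
A_2 = 1197 mm².
Equal strain + equilibrium ⇒ each member carries load in proportion to AE: A₁E₁ = 50300000 N, A₂E₂ = 81890000 N, ΣAE = 132200000 N.
δ = PL/ΣAE = 24500·172/132200000 = 0.03188 mm.

0.0319 mm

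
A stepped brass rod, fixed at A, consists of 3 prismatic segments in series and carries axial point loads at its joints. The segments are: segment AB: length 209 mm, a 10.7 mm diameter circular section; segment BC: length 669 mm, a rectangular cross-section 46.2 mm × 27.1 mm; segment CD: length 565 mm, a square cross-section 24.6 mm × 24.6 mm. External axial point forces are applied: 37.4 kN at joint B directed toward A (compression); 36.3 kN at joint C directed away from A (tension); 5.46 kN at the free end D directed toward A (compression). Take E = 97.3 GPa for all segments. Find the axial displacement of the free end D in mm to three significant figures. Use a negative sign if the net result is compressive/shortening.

Internal axial forces (sectioning from the free end, tension +): N_CD = -5.46 kN, N_BC = 30.84 kN, N_AB = -6.56 kN.
A_AB = 89.92 mm².
A_BC = 1252 mm².
A_CD = 605.2 mm².
δ_AB = -6560·209/(89.92·97300) = -0.1567 mm
δ_BC = 30840·669/(1252·97300) = 0.1694 mm
δ_CD = -5460·565/(605.2·97300) = -0.05239 mm
δ = Σδ_i = -0.03973 mm.

-0.0397 mm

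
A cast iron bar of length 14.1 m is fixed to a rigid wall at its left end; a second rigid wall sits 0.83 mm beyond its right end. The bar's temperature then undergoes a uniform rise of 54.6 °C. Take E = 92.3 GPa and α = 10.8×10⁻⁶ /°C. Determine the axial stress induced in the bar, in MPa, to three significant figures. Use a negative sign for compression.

-49.0 MPa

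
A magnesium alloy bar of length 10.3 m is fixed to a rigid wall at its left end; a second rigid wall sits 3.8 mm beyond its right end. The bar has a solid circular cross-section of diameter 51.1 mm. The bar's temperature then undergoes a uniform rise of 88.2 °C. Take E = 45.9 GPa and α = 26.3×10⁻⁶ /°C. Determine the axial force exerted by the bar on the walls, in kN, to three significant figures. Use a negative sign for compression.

Free thermal expansion αLΔT = 26.3e-6 · 10300 · 88.2 = 23.89 mm.
The walls engage after the gap closes; constrained expansion = 23.89 − 3.8 = 20.09 mm.
The walls impose strain ε = −(20.09)/10300 = -1.9507e-03; σ = Eε = 45900 · -1.9507e-03 = -89.54 MPa.
Wall reaction R = σ·A = -89.54·2051 = -183600 N = -183.6 kN.

-184 kN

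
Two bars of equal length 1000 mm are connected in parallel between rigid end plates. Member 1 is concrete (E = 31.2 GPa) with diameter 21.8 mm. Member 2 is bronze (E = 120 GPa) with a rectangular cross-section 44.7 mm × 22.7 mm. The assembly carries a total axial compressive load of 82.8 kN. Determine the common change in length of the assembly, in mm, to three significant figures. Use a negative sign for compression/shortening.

-0.621 mm

A_1 = 373.3 mm².
A_2 = 1015 mm².
Equal strain + equilibrium ⇒ each member carries load in proportion to AE: A₁E₁ = 11650000 N, A₂E₂ = 121800000 N, ΣAE = 133400000 N.
δ = PL/ΣAE = -82800·1000/133400000 = -0.6207 mm.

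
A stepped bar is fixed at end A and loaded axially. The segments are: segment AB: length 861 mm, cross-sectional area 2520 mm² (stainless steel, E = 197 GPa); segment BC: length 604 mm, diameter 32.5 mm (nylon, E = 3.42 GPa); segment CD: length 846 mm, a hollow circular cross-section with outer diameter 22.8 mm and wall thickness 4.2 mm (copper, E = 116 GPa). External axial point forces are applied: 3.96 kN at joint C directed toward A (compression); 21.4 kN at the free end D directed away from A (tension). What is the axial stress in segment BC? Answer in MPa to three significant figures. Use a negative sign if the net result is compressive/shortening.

21.0 MPa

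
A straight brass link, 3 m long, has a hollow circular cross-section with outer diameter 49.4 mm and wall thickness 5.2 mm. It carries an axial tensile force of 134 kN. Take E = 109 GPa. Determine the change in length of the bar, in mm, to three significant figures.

A = 722.1 mm².
δ_mech = NL/(AE) = 134000·3000/(722.1·109000) = 5.108 mm.

5.11 mm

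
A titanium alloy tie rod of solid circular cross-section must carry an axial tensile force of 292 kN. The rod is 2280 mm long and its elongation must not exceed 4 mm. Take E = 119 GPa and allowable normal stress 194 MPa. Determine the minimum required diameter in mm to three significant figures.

43.8 mm

Required area A ≥ P/σ_allow = 292000/194 = 1505 mm².
For a solid circular section, d ≥ √(4A/π) = 43.78 mm.
Elongation limit: A ≥ PL/(Eδ_allow) = 292000·2280/(119000·4) = 1399 mm² ⇒ d ≥ 42.2 mm.
The stress limit governs.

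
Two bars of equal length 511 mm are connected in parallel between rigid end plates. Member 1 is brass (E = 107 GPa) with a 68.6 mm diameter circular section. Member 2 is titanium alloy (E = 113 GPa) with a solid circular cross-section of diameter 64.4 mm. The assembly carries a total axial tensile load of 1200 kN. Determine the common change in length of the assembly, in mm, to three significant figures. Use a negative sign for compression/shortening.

0.803 mm

A_1 = 3696 mm².
A_2 = 3257 mm².
Equal strain + equilibrium ⇒ each member carries load in proportion to AE: A₁E₁ = 395500000 N, A₂E₂ = 368100000 N, ΣAE = 763600000 N.
δ = PL/ΣAE = 1200000·511/763600000 = 0.8031 mm.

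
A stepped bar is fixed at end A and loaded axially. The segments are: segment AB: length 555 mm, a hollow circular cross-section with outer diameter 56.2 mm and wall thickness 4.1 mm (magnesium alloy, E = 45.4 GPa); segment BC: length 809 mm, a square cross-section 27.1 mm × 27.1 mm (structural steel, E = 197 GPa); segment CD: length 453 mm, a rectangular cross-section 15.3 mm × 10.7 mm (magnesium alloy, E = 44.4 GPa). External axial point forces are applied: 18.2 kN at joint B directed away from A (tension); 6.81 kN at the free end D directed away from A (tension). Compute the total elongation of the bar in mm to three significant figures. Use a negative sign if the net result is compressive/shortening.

0.918 mm

Internal axial forces (sectioning from the free end, tension +): N_CD = 6.81 kN, N_BC = 6.81 kN, N_AB = 25.01 kN.
A_AB = 671.1 mm².
A_BC = 734.4 mm².
A_CD = 163.7 mm².
δ_AB = 25010·555/(671.1·45400) = 0.4556 mm
δ_BC = 6810·809/(734.4·197000) = 0.03808 mm
δ_CD = 6810·453/(163.7·44400) = 0.4244 mm
δ = Σδ_i = 0.9181 mm.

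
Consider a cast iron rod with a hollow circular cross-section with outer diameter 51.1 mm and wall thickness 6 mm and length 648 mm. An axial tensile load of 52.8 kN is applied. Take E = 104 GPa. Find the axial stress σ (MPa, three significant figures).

62.1 MPa

A = 850.1 mm².
σ = N/A = 52800/850.1 = 62.11 MPa.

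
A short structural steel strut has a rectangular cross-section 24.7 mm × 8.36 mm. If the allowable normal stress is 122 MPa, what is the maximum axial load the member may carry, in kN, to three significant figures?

25.2 kN

A = 206.5 mm².
P_max = σ_allow · A = 122 · 206.5 = 25190 N = 25.19 kN.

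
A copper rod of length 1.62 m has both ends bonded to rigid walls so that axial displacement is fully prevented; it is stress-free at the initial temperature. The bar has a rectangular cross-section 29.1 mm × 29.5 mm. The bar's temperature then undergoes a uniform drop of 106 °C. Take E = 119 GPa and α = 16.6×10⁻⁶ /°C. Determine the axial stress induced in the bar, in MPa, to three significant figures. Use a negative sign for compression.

209 MPa

Free thermal expansion αLΔT = 16.6e-6 · 1620 · -106 = -2.851 mm.
The walls impose strain ε = −(-2.851)/1620 = 1.7596e-03; σ = Eε = 119000 · 1.7596e-03 = 209.4 MPa.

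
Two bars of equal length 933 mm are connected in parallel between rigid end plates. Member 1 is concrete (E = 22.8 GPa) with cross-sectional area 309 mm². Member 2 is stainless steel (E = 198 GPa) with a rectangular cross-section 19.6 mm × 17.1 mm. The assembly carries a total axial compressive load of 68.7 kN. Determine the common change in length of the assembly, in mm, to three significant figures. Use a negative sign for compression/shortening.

A_2 = 335.2 mm².
Equal strain + equilibrium ⇒ each member carries load in proportion to AE: A₁E₁ = 7045000 N, A₂E₂ = 66360000 N, ΣAE = 73410000 N.
δ = PL/ΣAE = -68700·933/73410000 = -0.8732 mm.

-0.873 mm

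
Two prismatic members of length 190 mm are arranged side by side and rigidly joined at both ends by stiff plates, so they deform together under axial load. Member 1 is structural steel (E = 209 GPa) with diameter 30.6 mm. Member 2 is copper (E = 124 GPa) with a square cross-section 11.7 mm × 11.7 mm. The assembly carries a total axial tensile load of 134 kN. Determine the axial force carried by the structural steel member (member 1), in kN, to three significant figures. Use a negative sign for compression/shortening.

A_1 = 735.4 mm².
A_2 = 136.9 mm².
Equal strain + equilibrium ⇒ each member carries load in proportion to AE: A₁E₁ = 153700000 N, A₂E₂ = 16970000 N, ΣAE = 170700000 N.
F₁ = P·A₁E₁/ΣAE = 134000·153700000/170700000 = 120700 N.

121 kN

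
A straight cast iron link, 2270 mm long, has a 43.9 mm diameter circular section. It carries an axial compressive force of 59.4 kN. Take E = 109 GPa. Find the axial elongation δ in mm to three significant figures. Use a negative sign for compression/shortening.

-0.817 mm

A = 1514 mm².
δ_mech = NL/(AE) = -59400·2270/(1514·109000) = -0.8173 mm.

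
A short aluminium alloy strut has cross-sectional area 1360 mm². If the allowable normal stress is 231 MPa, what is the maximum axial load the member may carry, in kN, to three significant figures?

P_max = σ_allow · A = 231 · 1360 = 314200 N = 314.2 kN.

314 kN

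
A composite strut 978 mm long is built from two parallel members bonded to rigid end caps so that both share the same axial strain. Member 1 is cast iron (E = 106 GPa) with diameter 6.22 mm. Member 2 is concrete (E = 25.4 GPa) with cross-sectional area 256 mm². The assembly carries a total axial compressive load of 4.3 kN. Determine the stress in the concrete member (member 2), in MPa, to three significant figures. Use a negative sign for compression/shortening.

-11.2 MPa

A_1 = 30.39 mm².
Equal strain + equilibrium ⇒ each member carries load in proportion to AE: A₁E₁ = 3221000 N, A₂E₂ = 6502000 N, ΣAE = 9723000 N.
σ₂ = P·E₂/ΣAE = -4300·25400/9723000 = -11.23 MPa.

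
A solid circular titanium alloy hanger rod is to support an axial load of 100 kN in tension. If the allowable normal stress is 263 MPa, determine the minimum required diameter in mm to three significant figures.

22.0 mm

Required area A ≥ P/σ_allow = 100000/263 = 380.2 mm².
For a solid circular section, d ≥ √(4A/π) = 22 mm.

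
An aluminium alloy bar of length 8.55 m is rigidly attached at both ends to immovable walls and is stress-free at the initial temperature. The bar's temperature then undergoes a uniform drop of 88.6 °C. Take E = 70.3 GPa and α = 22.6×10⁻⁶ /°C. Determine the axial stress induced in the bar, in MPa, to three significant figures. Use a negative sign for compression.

Free thermal expansion αLΔT = 22.6e-6 · 8550 · -88.6 = -17.12 mm.
The walls impose strain ε = −(-17.12)/8550 = 2.0024e-03; σ = Eε = 70300 · 2.0024e-03 = 140.8 MPa.

141 MPa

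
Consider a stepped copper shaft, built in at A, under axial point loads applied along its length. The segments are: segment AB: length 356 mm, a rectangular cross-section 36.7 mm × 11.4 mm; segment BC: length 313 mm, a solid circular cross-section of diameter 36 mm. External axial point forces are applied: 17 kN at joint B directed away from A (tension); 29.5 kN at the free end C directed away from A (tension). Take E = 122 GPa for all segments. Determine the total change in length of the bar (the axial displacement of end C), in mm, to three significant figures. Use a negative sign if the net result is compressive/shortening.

0.399 mm

Internal axial forces (sectioning from the free end, tension +): N_BC = 29.5 kN, N_AB = 46.5 kN.
A_AB = 418.4 mm².
A_BC = 1018 mm².
δ_AB = 46500·356/(418.4·122000) = 0.3243 mm
δ_BC = 29500·313/(1018·122000) = 0.07436 mm
δ = Σδ_i = 0.3987 mm.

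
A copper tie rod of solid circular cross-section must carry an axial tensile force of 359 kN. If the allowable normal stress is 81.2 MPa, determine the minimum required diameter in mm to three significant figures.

Required area A ≥ P/σ_allow = 359000/81.2 = 4421 mm².
For a solid circular section, d ≥ √(4A/π) = 75.03 mm.

75.0 mm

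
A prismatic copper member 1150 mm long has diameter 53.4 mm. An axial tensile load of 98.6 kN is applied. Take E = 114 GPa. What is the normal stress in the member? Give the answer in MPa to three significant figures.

44.0 MPa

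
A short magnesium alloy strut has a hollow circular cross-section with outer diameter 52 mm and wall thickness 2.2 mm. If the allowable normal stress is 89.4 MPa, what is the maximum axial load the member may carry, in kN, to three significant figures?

30.8 kN

A = 344.2 mm².
P_max = σ_allow · A = 89.4 · 344.2 = 30770 N = 30.77 kN.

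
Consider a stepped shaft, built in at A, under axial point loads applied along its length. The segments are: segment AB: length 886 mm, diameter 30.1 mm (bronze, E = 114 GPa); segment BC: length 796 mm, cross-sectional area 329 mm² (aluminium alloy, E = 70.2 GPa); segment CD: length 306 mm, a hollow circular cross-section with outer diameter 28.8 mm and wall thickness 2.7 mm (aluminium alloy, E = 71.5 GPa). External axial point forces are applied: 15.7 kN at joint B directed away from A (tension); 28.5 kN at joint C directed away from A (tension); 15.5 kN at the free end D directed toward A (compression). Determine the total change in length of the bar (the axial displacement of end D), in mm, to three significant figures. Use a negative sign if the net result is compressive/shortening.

0.462 mm

Internal axial forces (sectioning from the free end, tension +): N_CD = -15.5 kN, N_BC = 13 kN, N_AB = 28.7 kN.
A_AB = 711.6 mm².
A_CD = 221.4 mm².
δ_AB = 28700·886/(711.6·114000) = 0.3135 mm
δ_BC = 13000·796/(329·70200) = 0.448 mm
δ_CD = -15500·306/(221.4·71500) = -0.2996 mm
δ = Σδ_i = 0.4619 mm.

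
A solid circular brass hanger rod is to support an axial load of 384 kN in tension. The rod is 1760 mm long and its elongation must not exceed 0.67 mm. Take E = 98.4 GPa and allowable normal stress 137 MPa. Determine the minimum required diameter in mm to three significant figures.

114 mm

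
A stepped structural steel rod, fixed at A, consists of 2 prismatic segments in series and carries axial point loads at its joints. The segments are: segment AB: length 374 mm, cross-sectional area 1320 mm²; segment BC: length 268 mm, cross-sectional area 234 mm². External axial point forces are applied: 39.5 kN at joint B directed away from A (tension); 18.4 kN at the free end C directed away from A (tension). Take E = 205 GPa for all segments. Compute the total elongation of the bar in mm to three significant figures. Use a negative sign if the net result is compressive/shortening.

0.183 mm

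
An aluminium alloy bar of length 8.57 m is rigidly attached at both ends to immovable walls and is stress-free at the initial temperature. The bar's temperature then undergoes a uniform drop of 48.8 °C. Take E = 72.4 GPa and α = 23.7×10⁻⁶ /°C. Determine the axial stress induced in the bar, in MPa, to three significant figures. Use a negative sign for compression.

Free thermal expansion αLΔT = 23.7e-6 · 8570 · -48.8 = -9.912 mm.
The walls impose strain ε = −(-9.912)/8570 = 1.1566e-03; σ = Eε = 72400 · 1.1566e-03 = 83.73 MPa.

83.7 MPa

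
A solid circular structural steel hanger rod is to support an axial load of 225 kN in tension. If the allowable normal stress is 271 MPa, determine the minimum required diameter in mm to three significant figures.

32.5 mm

Required area A ≥ P/σ_allow = 225000/271 = 830.3 mm².
For a solid circular section, d ≥ √(4A/π) = 32.51 mm.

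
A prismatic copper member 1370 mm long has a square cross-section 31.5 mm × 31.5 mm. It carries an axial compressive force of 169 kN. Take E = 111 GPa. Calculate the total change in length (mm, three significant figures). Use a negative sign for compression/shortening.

-2.10 mm

A = 992.2 mm².
δ_mech = NL/(AE) = -169000·1370/(992.2·111000) = -2.102 mm.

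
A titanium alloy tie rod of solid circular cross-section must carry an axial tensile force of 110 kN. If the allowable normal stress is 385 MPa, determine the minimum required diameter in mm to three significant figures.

Required area A ≥ P/σ_allow = 110000/385 = 285.7 mm².
For a solid circular section, d ≥ √(4A/π) = 19.07 mm.

19.1 mm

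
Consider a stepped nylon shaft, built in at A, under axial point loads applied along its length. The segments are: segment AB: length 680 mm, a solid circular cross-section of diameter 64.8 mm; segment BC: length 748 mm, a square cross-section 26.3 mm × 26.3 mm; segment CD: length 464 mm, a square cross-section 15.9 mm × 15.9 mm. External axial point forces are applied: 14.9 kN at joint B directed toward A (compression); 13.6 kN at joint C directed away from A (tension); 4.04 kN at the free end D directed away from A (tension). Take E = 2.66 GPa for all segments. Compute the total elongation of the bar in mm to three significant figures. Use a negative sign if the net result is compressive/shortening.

10.2 mm

Internal axial forces (sectioning from the free end, tension +): N_CD = 4.04 kN, N_BC = 17.64 kN, N_AB = 2.74 kN.
A_AB = 3298 mm².
A_BC = 691.7 mm².
A_CD = 252.8 mm².
δ_AB = 2740·680/(3298·2660) = 0.2124 mm
δ_BC = 17640·748/(691.7·2660) = 7.171 mm
δ_CD = 4040·464/(252.8·2660) = 2.788 mm
δ = Σδ_i = 10.17 mm.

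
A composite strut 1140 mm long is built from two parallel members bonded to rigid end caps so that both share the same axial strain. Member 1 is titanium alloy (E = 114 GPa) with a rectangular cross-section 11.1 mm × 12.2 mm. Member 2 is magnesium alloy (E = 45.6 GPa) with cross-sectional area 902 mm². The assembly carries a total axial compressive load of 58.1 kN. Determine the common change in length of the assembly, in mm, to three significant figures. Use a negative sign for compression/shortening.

-1.17 mm

A_1 = 135.4 mm².
Equal strain + equilibrium ⇒ each member carries load in proportion to AE: A₁E₁ = 15440000 N, A₂E₂ = 41130000 N, ΣAE = 56570000 N.
δ = PL/ΣAE = -58100·1140/56570000 = -1.171 mm.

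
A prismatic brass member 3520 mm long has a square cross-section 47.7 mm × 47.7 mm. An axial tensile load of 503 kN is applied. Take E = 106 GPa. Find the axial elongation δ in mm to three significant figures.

7.34 mm

A = 2275 mm².
δ_mech = NL/(AE) = 503000·3520/(2275·106000) = 7.341 mm.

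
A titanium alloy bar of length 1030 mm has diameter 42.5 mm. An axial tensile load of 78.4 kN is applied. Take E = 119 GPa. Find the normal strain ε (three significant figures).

A = 1419 mm².
σ = N/A = 55.26 MPa; ε = σ/E = 55.26/119000 = 4.644e-04.

4.64e-04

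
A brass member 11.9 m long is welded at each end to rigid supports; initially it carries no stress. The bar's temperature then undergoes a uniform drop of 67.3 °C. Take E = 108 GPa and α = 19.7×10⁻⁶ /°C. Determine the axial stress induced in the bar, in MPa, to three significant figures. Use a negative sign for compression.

143 MPa

Free thermal expansion αLΔT = 19.7e-6 · 11900 · -67.3 = -15.78 mm.
The walls impose strain ε = −(-15.78)/11900 = 1.3258e-03; σ = Eε = 108000 · 1.3258e-03 = 143.2 MPa.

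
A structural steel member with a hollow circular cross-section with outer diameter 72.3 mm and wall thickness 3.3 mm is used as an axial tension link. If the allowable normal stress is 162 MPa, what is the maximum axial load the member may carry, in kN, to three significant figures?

A = 715.3 mm².
P_max = σ_allow · A = 162 · 715.3 = 115900 N = 115.9 kN.

116 kN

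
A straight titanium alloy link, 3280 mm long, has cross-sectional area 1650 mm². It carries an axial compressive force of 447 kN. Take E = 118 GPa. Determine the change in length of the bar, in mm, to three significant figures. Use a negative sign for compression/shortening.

-7.53 mm

δ_mech = NL/(AE) = -447000·3280/(1650·118000) = -7.53 mm.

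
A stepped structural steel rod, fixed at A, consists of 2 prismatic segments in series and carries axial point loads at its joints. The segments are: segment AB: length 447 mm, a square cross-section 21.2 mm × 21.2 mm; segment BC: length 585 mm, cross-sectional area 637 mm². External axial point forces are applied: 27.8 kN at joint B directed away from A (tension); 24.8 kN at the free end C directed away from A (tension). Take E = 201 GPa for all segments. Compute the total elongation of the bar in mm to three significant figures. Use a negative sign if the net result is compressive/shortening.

0.374 mm

Internal axial forces (sectioning from the free end, tension +): N_BC = 24.8 kN, N_AB = 52.6 kN.
A_AB = 449.4 mm².
δ_AB = 52600·447/(449.4·201000) = 0.2603 mm
δ_BC = 24800·585/(637·201000) = 0.1133 mm
δ = Σδ_i = 0.3736 mm.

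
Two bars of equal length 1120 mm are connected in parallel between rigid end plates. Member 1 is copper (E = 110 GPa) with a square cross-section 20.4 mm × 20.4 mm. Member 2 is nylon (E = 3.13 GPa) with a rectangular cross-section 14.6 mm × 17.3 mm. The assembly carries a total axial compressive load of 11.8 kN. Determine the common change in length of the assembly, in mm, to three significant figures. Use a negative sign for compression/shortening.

-0.284 mm

A_1 = 416.2 mm².
A_2 = 252.6 mm².
Equal strain + equilibrium ⇒ each member carries load in proportion to AE: A₁E₁ = 45780000 N, A₂E₂ = 790600 N, ΣAE = 46570000 N.
δ = PL/ΣAE = -11800·1120/46570000 = -0.2838 mm.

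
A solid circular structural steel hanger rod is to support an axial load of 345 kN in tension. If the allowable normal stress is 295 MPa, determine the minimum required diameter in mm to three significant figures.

Required area A ≥ P/σ_allow = 345000/295 = 1169 mm².
For a solid circular section, d ≥ √(4A/π) = 38.59 mm.

38.6 mm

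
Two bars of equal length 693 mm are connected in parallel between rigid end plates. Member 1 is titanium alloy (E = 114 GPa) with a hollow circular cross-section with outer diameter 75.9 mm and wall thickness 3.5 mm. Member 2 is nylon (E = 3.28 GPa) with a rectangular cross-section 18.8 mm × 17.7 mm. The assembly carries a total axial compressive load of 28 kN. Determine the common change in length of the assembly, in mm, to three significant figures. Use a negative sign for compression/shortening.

-0.211 mm

A_1 = 796.1 mm².
A_2 = 332.8 mm².
Equal strain + equilibrium ⇒ each member carries load in proportion to AE: A₁E₁ = 90750000 N, A₂E₂ = 1091000 N, ΣAE = 91840000 N.
δ = PL/ΣAE = -28000·693/91840000 = -0.2113 mm.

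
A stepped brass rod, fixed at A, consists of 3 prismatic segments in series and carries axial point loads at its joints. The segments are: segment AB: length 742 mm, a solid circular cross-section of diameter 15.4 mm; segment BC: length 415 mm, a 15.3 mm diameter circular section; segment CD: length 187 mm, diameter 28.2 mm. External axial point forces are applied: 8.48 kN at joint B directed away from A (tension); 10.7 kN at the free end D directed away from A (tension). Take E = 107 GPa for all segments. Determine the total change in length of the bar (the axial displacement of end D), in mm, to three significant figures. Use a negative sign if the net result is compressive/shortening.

Internal axial forces (sectioning from the free end, tension +): N_CD = 10.7 kN, N_BC = 10.7 kN, N_AB = 19.18 kN.
A_AB = 186.3 mm².
A_BC = 183.9 mm².
A_CD = 624.6 mm².
δ_AB = 19180·742/(186.3·107000) = 0.7141 mm
δ_BC = 10700·415/(183.9·107000) = 0.2257 mm
δ_CD = 10700·187/(624.6·107000) = 0.02994 mm
δ = Σδ_i = 0.9697 mm.

0.970 mm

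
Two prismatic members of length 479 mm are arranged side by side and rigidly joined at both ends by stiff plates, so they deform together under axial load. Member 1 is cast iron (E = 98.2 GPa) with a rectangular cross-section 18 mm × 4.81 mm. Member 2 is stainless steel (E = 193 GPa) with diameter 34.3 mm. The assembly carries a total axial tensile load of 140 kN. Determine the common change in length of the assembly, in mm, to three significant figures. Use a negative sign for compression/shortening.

A_1 = 86.58 mm².
A_2 = 924 mm².
Equal strain + equilibrium ⇒ each member carries load in proportion to AE: A₁E₁ = 8502000 N, A₂E₂ = 178300000 N, ΣAE = 186800000 N.
δ = PL/ΣAE = 140000·479/186800000 = 0.3589 mm.

0.359 mm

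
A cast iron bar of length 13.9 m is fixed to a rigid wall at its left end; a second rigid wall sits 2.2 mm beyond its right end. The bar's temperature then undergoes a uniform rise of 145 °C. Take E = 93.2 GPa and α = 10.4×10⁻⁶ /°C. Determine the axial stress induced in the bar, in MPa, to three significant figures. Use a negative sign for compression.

-126 MPa

Free thermal expansion αLΔT = 10.4e-6 · 13900 · 145 = 20.96 mm.
The walls engage after the gap closes; constrained expansion = 20.96 − 2.2 = 18.76 mm.
The walls impose strain ε = −(18.76)/13900 = -1.3497e-03; σ = Eε = 93200 · -1.3497e-03 = -125.8 MPa.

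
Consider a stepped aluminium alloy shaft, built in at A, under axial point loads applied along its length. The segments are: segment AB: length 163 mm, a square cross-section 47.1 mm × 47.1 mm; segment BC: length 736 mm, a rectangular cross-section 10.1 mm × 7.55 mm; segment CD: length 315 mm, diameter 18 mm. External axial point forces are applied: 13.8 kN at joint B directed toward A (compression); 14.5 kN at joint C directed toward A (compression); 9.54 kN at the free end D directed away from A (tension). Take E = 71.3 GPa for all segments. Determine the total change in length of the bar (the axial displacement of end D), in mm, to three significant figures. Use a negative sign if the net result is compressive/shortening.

-0.525 mm

Internal axial forces (sectioning from the free end, tension +): N_CD = 9.54 kN, N_BC = -4.96 kN, N_AB = -18.76 kN.
A_AB = 2218 mm².
A_BC = 76.25 mm².
A_CD = 254.5 mm².
δ_AB = -18760·163/(2218·71300) = -0.01933 mm
δ_BC = -4960·736/(76.25·71300) = -0.6714 mm
δ_CD = 9540·315/(254.5·71300) = 0.1656 mm
δ = Σδ_i = -0.5251 mm.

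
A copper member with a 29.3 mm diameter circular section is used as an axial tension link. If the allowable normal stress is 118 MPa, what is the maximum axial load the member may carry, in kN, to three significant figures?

79.6 kN

A = 674.3 mm².
P_max = σ_allow · A = 118 · 674.3 = 79560 N = 79.56 kN.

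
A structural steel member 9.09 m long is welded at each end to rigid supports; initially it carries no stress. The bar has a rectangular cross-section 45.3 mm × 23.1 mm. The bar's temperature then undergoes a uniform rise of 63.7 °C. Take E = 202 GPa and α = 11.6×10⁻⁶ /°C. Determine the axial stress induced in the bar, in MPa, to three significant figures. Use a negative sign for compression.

-149 MPa

Free thermal expansion αLΔT = 11.6e-6 · 9090 · 63.7 = 6.717 mm.
The walls impose strain ε = −(6.717)/9090 = -7.3892e-04; σ = Eε = 202000 · -7.3892e-04 = -149.3 MPa.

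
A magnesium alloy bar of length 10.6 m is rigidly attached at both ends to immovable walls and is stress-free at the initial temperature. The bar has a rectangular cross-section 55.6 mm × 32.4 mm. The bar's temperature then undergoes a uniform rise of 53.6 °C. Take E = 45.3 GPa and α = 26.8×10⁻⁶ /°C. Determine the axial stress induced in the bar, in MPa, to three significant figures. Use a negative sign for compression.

-65.1 MPa

Free thermal expansion αLΔT = 26.8e-6 · 10600 · 53.6 = 15.23 mm.
The walls impose strain ε = −(15.23)/10600 = -1.4365e-03; σ = Eε = 45300 · -1.4365e-03 = -65.07 MPa.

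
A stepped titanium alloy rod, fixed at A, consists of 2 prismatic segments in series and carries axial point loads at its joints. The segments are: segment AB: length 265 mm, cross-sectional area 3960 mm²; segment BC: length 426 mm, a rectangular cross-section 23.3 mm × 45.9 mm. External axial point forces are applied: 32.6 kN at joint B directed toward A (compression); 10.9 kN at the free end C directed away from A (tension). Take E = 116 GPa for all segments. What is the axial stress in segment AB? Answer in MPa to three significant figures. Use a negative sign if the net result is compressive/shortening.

Internal axial forces (sectioning from the free end, tension +): N_BC = 10.9 kN, N_AB = -21.7 kN.
σ_AB = N_AB/A_AB = -21700/3960 = -5.48 MPa.

-5.48 MPa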